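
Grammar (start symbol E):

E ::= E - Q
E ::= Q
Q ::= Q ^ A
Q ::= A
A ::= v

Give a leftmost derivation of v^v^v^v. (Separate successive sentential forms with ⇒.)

E ⇒ Q ⇒ Q^A ⇒ Q^A^A ⇒ Q^A^A^A ⇒ A^A^A^A ⇒ v^A^A^A ⇒ v^v^A^A ⇒ v^v^v^A ⇒ v^v^v^v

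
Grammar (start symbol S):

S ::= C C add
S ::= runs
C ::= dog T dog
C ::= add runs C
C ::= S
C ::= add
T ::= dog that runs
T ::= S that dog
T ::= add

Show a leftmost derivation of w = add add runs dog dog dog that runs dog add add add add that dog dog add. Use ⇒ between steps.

S ⇒ C C add ⇒ add C add ⇒ add add runs C add ⇒ add add runs dog T dog add ⇒ add add runs dog S that dog dog add ⇒ add add runs dog C C add that dog dog add ⇒ add add runs dog S C add that dog dog add ⇒ add add runs dog C C add C add that dog dog add ⇒ add add runs dog dog T dog C add C add that dog dog add ⇒ add add runs dog dog dog that runs dog C add C add that dog dog add ⇒ add add runs dog dog dog that runs dog add add C add that dog dog add ⇒ add add runs dog dog dog that runs dog add add add add that dog dog add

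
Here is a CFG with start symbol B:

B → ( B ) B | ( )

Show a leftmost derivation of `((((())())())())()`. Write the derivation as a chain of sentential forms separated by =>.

B=>(B)B=>((B)B)B=>(((B)B)B)B=>((((B)B)B)B)B=>((((())B)B)B)B=>((((())())B)B)B=>((((())())())B)B=>((((())())())())B=>((((())())())())()

B => (B)B   [B → ( B ) B]
(B)B => ((B)B)B   [B → ( B ) B]
((B)B)B => (((B)B)B)B   [B → ( B ) B]
(((B)B)B)B => ((((B)B)B)B)B   [B → ( B ) B]
((((B)B)B)B)B => ((((())B)B)B)B   [B → ( )]
((((())B)B)B)B => ((((())())B)B)B   [B → ( )]
((((())())B)B)B => ((((())())())B)B   [B → ( )]
((((())())())B)B => ((((())())())())B   [B → ( )]
((((())())())())B => ((((())())())())()   [B → ( )]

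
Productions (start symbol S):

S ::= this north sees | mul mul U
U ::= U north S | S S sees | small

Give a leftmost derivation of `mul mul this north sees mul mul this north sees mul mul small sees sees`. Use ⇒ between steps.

S ⇒ mul mul U ⇒ mul mul S S sees ⇒ mul mul this north sees S sees ⇒ mul mul this north sees mul mul U sees ⇒ mul mul this north sees mul mul S S sees sees ⇒ mul mul this north sees mul mul this north sees S sees sees ⇒ mul mul this north sees mul mul this north sees mul mul U sees sees ⇒ mul mul this north sees mul mul this north sees mul mul small sees sees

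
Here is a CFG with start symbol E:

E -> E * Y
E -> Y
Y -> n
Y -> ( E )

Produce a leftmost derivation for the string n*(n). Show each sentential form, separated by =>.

E => E*Y   [E -> E * Y]
E*Y => Y*Y   [E -> Y]
Y*Y => n*Y   [Y -> n]
n*Y => n*(E)   [Y -> ( E )]
n*(E) => n*(Y)   [E -> Y]
n*(Y) => n*(n)   [Y -> n]

E=>E*Y=>Y*Y=>n*Y=>n*(E)=>n*(Y)=>n*(n)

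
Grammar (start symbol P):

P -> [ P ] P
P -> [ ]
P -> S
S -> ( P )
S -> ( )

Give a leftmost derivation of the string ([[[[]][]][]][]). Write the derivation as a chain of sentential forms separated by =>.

P=>S=>(P)=>([P]P)=>([[P]P]P)=>([[[P]P]P]P)=>([[[[]]P]P]P)=>([[[[]][]]P]P)=>([[[[]][]][]]P)=>([[[[]][]][]][])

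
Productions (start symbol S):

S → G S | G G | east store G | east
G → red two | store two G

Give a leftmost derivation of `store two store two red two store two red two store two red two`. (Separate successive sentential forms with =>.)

S => G S => store two G S => store two store two G S => store two store two red two S => store two store two red two G G => store two store two red two store two G G => store two store two red two store two red two G => store two store two red two store two red two store two G => store two store two red two store two red two store two red two

S => G S   [S → G S]
G S => store two G S   [G → store two G]
store two G S => store two store two G S   [G → store two G]
store two store two G S => store two store two red two S   [G → red two]
store two store two red two S => store two store two red two G G   [S → G G]
store two store two red two G G => store two store two red two store two G G   [G → store two G]
store two store two red two store two G G => store two store two red two store two red two G   [G → red two]
store two store two red two store two red two G => store two store two red two store two red two store two G   [G → store two G]
store two store two red two store two red two store two G => store two store two red two store two red two store two red two   [G → red two]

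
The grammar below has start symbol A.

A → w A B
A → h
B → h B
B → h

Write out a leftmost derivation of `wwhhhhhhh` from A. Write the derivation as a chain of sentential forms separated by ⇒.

A ⇒ wAB   [A → w A B]
wAB ⇒ wwABB   [A → w A B]
wwABB ⇒ wwhBB   [A → h]
wwhBB ⇒ wwhhBB   [B → h B]
wwhhBB ⇒ wwhhhBB   [B → h B]
wwhhhBB ⇒ wwhhhhBB   [B → h B]
wwhhhhBB ⇒ wwhhhhhB   [B → h]
wwhhhhhB ⇒ wwhhhhhhB   [B → h B]
wwhhhhhhB ⇒ wwhhhhhhh   [B → h]

A ⇒ wAB ⇒ wwABB ⇒ wwhBB ⇒ wwhhBB ⇒ wwhhhBB ⇒ wwhhhhBB ⇒ wwhhhhhB ⇒ wwhhhhhhB ⇒ wwhhhhhhh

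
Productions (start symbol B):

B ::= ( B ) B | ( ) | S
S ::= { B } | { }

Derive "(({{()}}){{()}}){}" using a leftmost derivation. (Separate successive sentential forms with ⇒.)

B ⇒ (B)B ⇒ ((B)B)B ⇒ ((S)B)B ⇒ (({B})B)B ⇒ (({S})B)B ⇒ (({{B}})B)B ⇒ (({{()}})B)B ⇒ (({{()}})S)B ⇒ (({{()}}){B})B ⇒ (({{()}}){S})B ⇒ (({{()}}){{B}})B ⇒ (({{()}}){{()}})B ⇒ (({{()}}){{()}})S ⇒ (({{()}}){{()}}){}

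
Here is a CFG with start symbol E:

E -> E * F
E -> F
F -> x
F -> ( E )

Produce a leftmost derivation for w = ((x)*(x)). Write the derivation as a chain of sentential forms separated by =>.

E => F => (E) => (E*F) => (F*F) => ((E)*F) => ((F)*F) => ((x)*F) => ((x)*(E)) => ((x)*(F)) => ((x)*(x))

E => F   [E -> F]
F => (E)   [F -> ( E )]
(E) => (E*F)   [E -> E * F]
(E*F) => (F*F)   [E -> F]
(F*F) => ((E)*F)   [F -> ( E )]
((E)*F) => ((F)*F)   [E -> F]
((F)*F) => ((x)*F)   [F -> x]
((x)*F) => ((x)*(E))   [F -> ( E )]
((x)*(E)) => ((x)*(F))   [E -> F]
((x)*(F)) => ((x)*(x))   [F -> x]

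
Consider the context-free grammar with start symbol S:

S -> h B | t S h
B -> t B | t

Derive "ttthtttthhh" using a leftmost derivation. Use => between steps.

S => tSh   [S -> t S h]
tSh => ttShh   [S -> t S h]
ttShh => tttShhh   [S -> t S h]
tttShhh => ttthBhhh   [S -> h B]
ttthBhhh => ttthtBhhh   [B -> t B]
ttthtBhhh => ttthttBhhh   [B -> t B]
ttthttBhhh => ttthtttBhhh   [B -> t B]
ttthtttBhhh => ttthtttthhh   [B -> t]

S => tSh => ttShh => tttShhh => ttthBhhh => ttthtBhhh => ttthttBhhh => ttthtttBhhh => ttthtttthhh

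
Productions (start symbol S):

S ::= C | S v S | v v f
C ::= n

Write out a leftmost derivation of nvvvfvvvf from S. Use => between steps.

S => SvS => SvSvS => CvSvS => nvSvS => nvvvfvS => nvvvfvvvf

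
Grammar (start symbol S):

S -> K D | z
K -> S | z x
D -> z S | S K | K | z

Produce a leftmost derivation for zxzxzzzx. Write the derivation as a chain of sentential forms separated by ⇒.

S ⇒ KD ⇒ zxD ⇒ zxSK ⇒ zxKDK ⇒ zxSDK ⇒ zxKDDK ⇒ zxzxDDK ⇒ zxzxzDK ⇒ zxzxzzK ⇒ zxzxzzzx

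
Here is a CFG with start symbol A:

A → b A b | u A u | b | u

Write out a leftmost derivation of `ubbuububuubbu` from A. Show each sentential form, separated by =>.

A => uAu   [A → u A u]
uAu => ubAbu   [A → b A b]
ubAbu => ubbAbbu   [A → b A b]
ubbAbbu => ubbuAubbu   [A → u A u]
ubbuAubbu => ubbuuAuubbu   [A → u A u]
ubbuuAuubbu => ubbuubAbuubbu   [A → b A b]
ubbuubAbuubbu => ubbuububuubbu   [A → u]

A => uAu => ubAbu => ubbAbbu => ubbuAubbu => ubbuuAuubbu => ubbuubAbuubbu => ubbuububuubbu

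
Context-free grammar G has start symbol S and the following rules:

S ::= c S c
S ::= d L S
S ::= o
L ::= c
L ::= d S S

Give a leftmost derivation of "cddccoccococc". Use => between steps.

S => cSc   [S ::= c S c]
cSc => cdLSc   [S ::= d L S]
cdLSc => cddSSSc   [L ::= d S S]
cddSSSc => cddcScSSc   [S ::= c S c]
cddcScSSc => cddccSccSSc   [S ::= c S c]
cddccSccSSc => cddccoccSSc   [S ::= o]
cddccoccSSc => cddccoccoSc   [S ::= o]
cddccoccoSc => cddccoccocScc   [S ::= c S c]
cddccoccocScc => cddccoccococc   [S ::= o]

S=>cSc=>cdLSc=>cddSSSc=>cddcScSSc=>cddccSccSSc=>cddccoccSSc=>cddccoccoSc=>cddccoccocScc=>cddccoccococc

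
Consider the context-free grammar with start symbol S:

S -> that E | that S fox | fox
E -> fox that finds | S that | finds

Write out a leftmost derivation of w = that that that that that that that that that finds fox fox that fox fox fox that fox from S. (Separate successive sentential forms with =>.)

S => that S fox => that that E fox => that that S that fox => that that that S fox that fox => that that that that S fox fox that fox => that that that that that S fox fox fox that fox => that that that that that that E fox fox fox that fox => that that that that that that S that fox fox fox that fox => that that that that that that that S fox that fox fox fox that fox => that that that that that that that that S fox fox that fox fox fox that fox => that that that that that that that that that E fox fox that fox fox fox that fox => that that that that that that that that that finds fox fox that fox fox fox that fox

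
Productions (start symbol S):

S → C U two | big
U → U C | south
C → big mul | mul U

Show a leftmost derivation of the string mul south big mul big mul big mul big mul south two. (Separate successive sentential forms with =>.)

S => C U two => mul U U two => mul U C U two => mul U C C U two => mul U C C C U two => mul U C C C C U two => mul south C C C C U two => mul south big mul C C C U two => mul south big mul big mul C C U two => mul south big mul big mul big mul C U two => mul south big mul big mul big mul big mul U two => mul south big mul big mul big mul big mul south two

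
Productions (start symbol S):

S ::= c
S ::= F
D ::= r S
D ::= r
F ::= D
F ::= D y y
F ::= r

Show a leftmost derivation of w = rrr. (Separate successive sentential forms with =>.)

S => F => D => rS => rF => rD => rrS => rrF => rrD => rrr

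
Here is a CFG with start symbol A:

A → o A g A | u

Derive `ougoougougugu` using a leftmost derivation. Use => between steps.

A => oAgA => ougA => ougoAgA => ougooAgAgA => ougoougAgA => ougoougoAgAgA => ougoougougAgA => ougoougougugA => ougoougougugu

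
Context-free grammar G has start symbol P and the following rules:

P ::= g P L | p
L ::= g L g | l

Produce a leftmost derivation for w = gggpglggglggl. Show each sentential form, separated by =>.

P => gPL   [P ::= g P L]
gPL => ggPLL   [P ::= g P L]
ggPLL => gggPLLL   [P ::= g P L]
gggPLLL => gggpLLL   [P ::= p]
gggpLLL => gggpgLgLL   [L ::= g L g]
gggpgLgLL => gggpglgLL   [L ::= l]
gggpglgLL => gggpglggLgL   [L ::= g L g]
gggpglggLgL => gggpglgggLggL   [L ::= g L g]
gggpglgggLggL => gggpglggglggL   [L ::= l]
gggpglggglggL => gggpglggglggl   [L ::= l]

P => gPL => ggPLL => gggPLLL => gggpLLL => gggpgLgLL => gggpglgLL => gggpglggLgL => gggpglgggLggL => gggpglggglggL => gggpglggglggl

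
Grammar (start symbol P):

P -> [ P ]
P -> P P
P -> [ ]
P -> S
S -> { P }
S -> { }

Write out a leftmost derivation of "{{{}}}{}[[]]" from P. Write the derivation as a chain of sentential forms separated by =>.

P => PP   [P -> P P]
PP => PPP   [P -> P P]
PPP => SPP   [P -> S]
SPP => {P}PP   [S -> { P }]
{P}PP => {S}PP   [P -> S]
{S}PP => {{P}}PP   [S -> { P }]
{{P}}PP => {{S}}PP   [P -> S]
{{S}}PP => {{{}}}PP   [S -> { }]
{{{}}}PP => {{{}}}SP   [P -> S]
{{{}}}SP => {{{}}}{}P   [S -> { }]
{{{}}}{}P => {{{}}}{}[P]   [P -> [ P ]]
{{{}}}{}[P] => {{{}}}{}[[]]   [P -> [ ]]

P=>PP=>PPP=>SPP=>{P}PP=>{S}PP=>{{P}}PP=>{{S}}PP=>{{{}}}PP=>{{{}}}SP=>{{{}}}{}P=>{{{}}}{}[P]=>{{{}}}{}[[]]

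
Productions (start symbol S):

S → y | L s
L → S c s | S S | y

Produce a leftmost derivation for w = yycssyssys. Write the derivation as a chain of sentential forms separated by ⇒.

S⇒Ls⇒SSs⇒LsSs⇒SSsSs⇒ySsSs⇒yLssSs⇒ySSssSs⇒yLsSssSs⇒yScssSssSs⇒yycssSssSs⇒yycssyssSs⇒yycssyssys

S ⇒ Ls   [S → L s]
Ls ⇒ SSs   [L → S S]
SSs ⇒ LsSs   [S → L s]
LsSs ⇒ SSsSs   [L → S S]
SSsSs ⇒ ySsSs   [S → y]
ySsSs ⇒ yLssSs   [S → L s]
yLssSs ⇒ ySSssSs   [L → S S]
ySSssSs ⇒ yLsSssSs   [S → L s]
yLsSssSs ⇒ yScssSssSs   [L → S c s]
yScssSssSs ⇒ yycssSssSs   [S → y]
yycssSssSs ⇒ yycssyssSs   [S → y]
yycssyssSs ⇒ yycssyssys   [S → y]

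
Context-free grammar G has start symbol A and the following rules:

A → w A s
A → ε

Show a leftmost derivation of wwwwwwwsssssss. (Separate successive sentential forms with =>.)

A => wAs => wwAss => wwwAsss => wwwwAssss => wwwwwAsssss => wwwwwwAssssss => wwwwwwwAsssssss => wwwwwwwsssssss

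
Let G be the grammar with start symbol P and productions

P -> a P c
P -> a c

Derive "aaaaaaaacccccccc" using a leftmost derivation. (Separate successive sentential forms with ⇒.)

P⇒aPc⇒aaPcc⇒aaaPccc⇒aaaaPcccc⇒aaaaaPccccc⇒aaaaaaPcccccc⇒aaaaaaaPccccccc⇒aaaaaaaacccccccc

P ⇒ aPc   [P -> a P c]
aPc ⇒ aaPcc   [P -> a P c]
aaPcc ⇒ aaaPccc   [P -> a P c]
aaaPccc ⇒ aaaaPcccc   [P -> a P c]
aaaaPcccc ⇒ aaaaaPccccc   [P -> a P c]
aaaaaPccccc ⇒ aaaaaaPcccccc   [P -> a P c]
aaaaaaPcccccc ⇒ aaaaaaaPccccccc   [P -> a P c]
aaaaaaaPccccccc ⇒ aaaaaaaacccccccc   [P -> a c]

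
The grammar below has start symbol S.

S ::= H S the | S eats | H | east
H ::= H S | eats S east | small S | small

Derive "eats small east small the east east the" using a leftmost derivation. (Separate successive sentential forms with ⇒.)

S ⇒ H S the   [S ::= H S the]
H S the ⇒ eats S east S the   [H ::= eats S east]
eats S east S the ⇒ eats H S the east S the   [S ::= H S the]
eats H S the east S the ⇒ eats H S S the east S the   [H ::= H S]
eats H S S the east S the ⇒ eats small S S the east S the   [H ::= small]
eats small S S the east S the ⇒ eats small east S the east S the   [S ::= east]
eats small east S the east S the ⇒ eats small east H the east S the   [S ::= H]
eats small east H the east S the ⇒ eats small east small the east S the   [H ::= small]
eats small east small the east S the ⇒ eats small east small the east east the   [S ::= east]

S ⇒ H S the ⇒ eats S east S the ⇒ eats H S the east S the ⇒ eats H S S the east S the ⇒ eats small S S the east S the ⇒ eats small east S the east S the ⇒ eats small east H the east S the ⇒ eats small east small the east S the ⇒ eats small east small the east east the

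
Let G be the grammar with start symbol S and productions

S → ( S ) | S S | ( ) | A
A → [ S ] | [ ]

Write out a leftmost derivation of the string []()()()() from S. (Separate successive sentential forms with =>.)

S=>SS=>SSS=>ASS=>[]SS=>[]SSS=>[]SSSS=>[]()SSS=>[]()()SS=>[]()()()S=>[]()()()()

S => SS   [S → S S]
SS => SSS   [S → S S]
SSS => ASS   [S → A]
ASS => []SS   [A → [ ]]
[]SS => []SSS   [S → S S]
[]SSS => []SSSS   [S → S S]
[]SSSS => []()SSS   [S → ( )]
[]()SSS => []()()SS   [S → ( )]
[]()()SS => []()()()S   [S → ( )]
[]()()()S => []()()()()   [S → ( )]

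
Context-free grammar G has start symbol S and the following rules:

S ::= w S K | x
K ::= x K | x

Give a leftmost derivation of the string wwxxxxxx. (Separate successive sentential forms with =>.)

S => wSK => wwSKK => wwxKK => wwxxK => wwxxxK => wwxxxxK => wwxxxxxK => wwxxxxxx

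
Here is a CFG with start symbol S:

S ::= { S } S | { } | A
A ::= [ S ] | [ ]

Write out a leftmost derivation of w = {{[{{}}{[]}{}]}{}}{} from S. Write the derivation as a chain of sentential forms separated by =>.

S=>{S}S=>{{S}S}S=>{{A}S}S=>{{[S]}S}S=>{{[{S}S]}S}S=>{{[{{}}S]}S}S=>{{[{{}}{S}S]}S}S=>{{[{{}}{A}S]}S}S=>{{[{{}}{[]}S]}S}S=>{{[{{}}{[]}{}]}S}S=>{{[{{}}{[]}{}]}{}}S=>{{[{{}}{[]}{}]}{}}{}

S => {S}S   [S ::= { S } S]
{S}S => {{S}S}S   [S ::= { S } S]
{{S}S}S => {{A}S}S   [S ::= A]
{{A}S}S => {{[S]}S}S   [A ::= [ S ]]
{{[S]}S}S => {{[{S}S]}S}S   [S ::= { S } S]
{{[{S}S]}S}S => {{[{{}}S]}S}S   [S ::= { }]
{{[{{}}S]}S}S => {{[{{}}{S}S]}S}S   [S ::= { S } S]
{{[{{}}{S}S]}S}S => {{[{{}}{A}S]}S}S   [S ::= A]
{{[{{}}{A}S]}S}S => {{[{{}}{[]}S]}S}S   [A ::= [ ]]
{{[{{}}{[]}S]}S}S => {{[{{}}{[]}{}]}S}S   [S ::= { }]
{{[{{}}{[]}{}]}S}S => {{[{{}}{[]}{}]}{}}S   [S ::= { }]
{{[{{}}{[]}{}]}{}}S => {{[{{}}{[]}{}]}{}}{}   [S ::= { }]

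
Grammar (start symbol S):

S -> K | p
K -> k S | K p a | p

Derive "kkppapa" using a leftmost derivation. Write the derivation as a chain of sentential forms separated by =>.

S => K   [S -> K]
K => Kpa   [K -> K p a]
Kpa => kSpa   [K -> k S]
kSpa => kKpa   [S -> K]
kKpa => kKpapa   [K -> K p a]
kKpapa => kkSpapa   [K -> k S]
kkSpapa => kkppapa   [S -> p]

S=>K=>Kpa=>kSpa=>kKpa=>kKpapa=>kkSpapa=>kkppapa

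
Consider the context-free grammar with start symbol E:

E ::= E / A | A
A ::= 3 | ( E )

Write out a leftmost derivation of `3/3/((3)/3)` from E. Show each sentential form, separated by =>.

E => E/A => E/A/A => A/A/A => 3/A/A => 3/3/A => 3/3/(E) => 3/3/(E/A) => 3/3/(A/A) => 3/3/((E)/A) => 3/3/((A)/A) => 3/3/((3)/A) => 3/3/((3)/3)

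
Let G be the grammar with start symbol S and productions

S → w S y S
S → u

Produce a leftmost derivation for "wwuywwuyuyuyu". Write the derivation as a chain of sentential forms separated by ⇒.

S ⇒ wSyS   [S → w S y S]
wSyS ⇒ wwSySyS   [S → w S y S]
wwSySyS ⇒ wwuySyS   [S → u]
wwuySyS ⇒ wwuywSySyS   [S → w S y S]
wwuywSySyS ⇒ wwuywwSySySyS   [S → w S y S]
wwuywwSySySyS ⇒ wwuywwuySySyS   [S → u]
wwuywwuySySyS ⇒ wwuywwuyuySyS   [S → u]
wwuywwuyuySyS ⇒ wwuywwuyuyuyS   [S → u]
wwuywwuyuyuyS ⇒ wwuywwuyuyuyu   [S → u]

S ⇒ wSyS ⇒ wwSySyS ⇒ wwuySyS ⇒ wwuywSySyS ⇒ wwuywwSySySyS ⇒ wwuywwuySySyS ⇒ wwuywwuyuySyS ⇒ wwuywwuyuyuyS ⇒ wwuywwuyuyuyu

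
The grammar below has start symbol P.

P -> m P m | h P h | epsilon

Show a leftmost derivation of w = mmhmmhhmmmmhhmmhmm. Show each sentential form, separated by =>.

P=>mPm=>mmPmm=>mmhPhmm=>mmhmPmhmm=>mmhmmPmmhmm=>mmhmmhPhmmhmm=>mmhmmhhPhhmmhmm=>mmhmmhhmPmhhmmhmm=>mmhmmhhmmPmmhhmmhmm=>mmhmmhhmmmmhhmmhmm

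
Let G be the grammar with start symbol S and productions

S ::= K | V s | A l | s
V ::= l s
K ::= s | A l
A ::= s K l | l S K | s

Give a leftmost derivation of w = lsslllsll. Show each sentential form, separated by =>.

S => Al   [S ::= A l]
Al => lSKl   [A ::= l S K]
lSKl => lKKl   [S ::= K]
lKKl => lAlKl   [K ::= A l]
lAlKl => lsKllKl   [A ::= s K l]
lsKllKl => lsAlllKl   [K ::= A l]
lsAlllKl => lsslllKl   [A ::= s]
lsslllKl => lsslllAll   [K ::= A l]
lsslllAll => lsslllsll   [A ::= s]

S=>Al=>lSKl=>lKKl=>lAlKl=>lsKllKl=>lsAlllKl=>lsslllKl=>lsslllAll=>lsslllsll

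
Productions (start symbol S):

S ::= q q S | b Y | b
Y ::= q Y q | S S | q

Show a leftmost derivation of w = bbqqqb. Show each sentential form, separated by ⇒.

S ⇒ bY ⇒ bSS ⇒ bbYS ⇒ bbqYqS ⇒ bbqqqS ⇒ bbqqqb

S ⇒ bY   [S ::= b Y]
bY ⇒ bSS   [Y ::= S S]
bSS ⇒ bbYS   [S ::= b Y]
bbYS ⇒ bbqYqS   [Y ::= q Y q]
bbqYqS ⇒ bbqqqS   [Y ::= q]
bbqqqS ⇒ bbqqqb   [S ::= b]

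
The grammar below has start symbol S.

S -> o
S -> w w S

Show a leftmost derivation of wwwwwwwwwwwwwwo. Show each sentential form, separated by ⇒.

S ⇒ wwS ⇒ wwwwS ⇒ wwwwwwS ⇒ wwwwwwwwS ⇒ wwwwwwwwwwS ⇒ wwwwwwwwwwwwS ⇒ wwwwwwwwwwwwwwS ⇒ wwwwwwwwwwwwwwo

S ⇒ wwS   [S -> w w S]
wwS ⇒ wwwwS   [S -> w w S]
wwwwS ⇒ wwwwwwS   [S -> w w S]
wwwwwwS ⇒ wwwwwwwwS   [S -> w w S]
wwwwwwwwS ⇒ wwwwwwwwwwS   [S -> w w S]
wwwwwwwwwwS ⇒ wwwwwwwwwwwwS   [S -> w w S]
wwwwwwwwwwwwS ⇒ wwwwwwwwwwwwwwS   [S -> w w S]
wwwwwwwwwwwwwwS ⇒ wwwwwwwwwwwwwwo   [S -> o]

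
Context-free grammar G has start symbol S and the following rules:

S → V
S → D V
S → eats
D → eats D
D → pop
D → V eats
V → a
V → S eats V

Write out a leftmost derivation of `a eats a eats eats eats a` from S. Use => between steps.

S => D V => V eats V => a eats V => a eats S eats V => a eats V eats V => a eats a eats V => a eats a eats S eats V => a eats a eats eats eats V => a eats a eats eats eats a

S => D V   [S → D V]
D V => V eats V   [D → V eats]
V eats V => a eats V   [V → a]
a eats V => a eats S eats V   [V → S eats V]
a eats S eats V => a eats V eats V   [S → V]
a eats V eats V => a eats a eats V   [V → a]
a eats a eats V => a eats a eats S eats V   [V → S eats V]
a eats a eats S eats V => a eats a eats eats eats V   [S → eats]
a eats a eats eats eats V => a eats a eats eats eats a   [V → a]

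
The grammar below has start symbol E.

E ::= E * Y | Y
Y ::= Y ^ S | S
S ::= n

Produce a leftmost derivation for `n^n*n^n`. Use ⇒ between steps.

E ⇒ E*Y   [E ::= E * Y]
E*Y ⇒ Y*Y   [E ::= Y]
Y*Y ⇒ Y^S*Y   [Y ::= Y ^ S]
Y^S*Y ⇒ S^S*Y   [Y ::= S]
S^S*Y ⇒ n^S*Y   [S ::= n]
n^S*Y ⇒ n^n*Y   [S ::= n]
n^n*Y ⇒ n^n*Y^S   [Y ::= Y ^ S]
n^n*Y^S ⇒ n^n*S^S   [Y ::= S]
n^n*S^S ⇒ n^n*n^S   [S ::= n]
n^n*n^S ⇒ n^n*n^n   [S ::= n]

E ⇒ E*Y ⇒ Y*Y ⇒ Y^S*Y ⇒ S^S*Y ⇒ n^S*Y ⇒ n^n*Y ⇒ n^n*Y^S ⇒ n^n*S^S ⇒ n^n*n^S ⇒ n^n*n^n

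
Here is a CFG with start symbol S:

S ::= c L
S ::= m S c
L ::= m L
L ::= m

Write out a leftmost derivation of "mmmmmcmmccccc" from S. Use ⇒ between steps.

S ⇒ mSc   [S ::= m S c]
mSc ⇒ mmScc   [S ::= m S c]
mmScc ⇒ mmmSccc   [S ::= m S c]
mmmSccc ⇒ mmmmScccc   [S ::= m S c]
mmmmScccc ⇒ mmmmmSccccc   [S ::= m S c]
mmmmmSccccc ⇒ mmmmmcLccccc   [S ::= c L]
mmmmmcLccccc ⇒ mmmmmcmLccccc   [L ::= m L]
mmmmmcmLccccc ⇒ mmmmmcmmccccc   [L ::= m]

S ⇒ mSc ⇒ mmScc ⇒ mmmSccc ⇒ mmmmScccc ⇒ mmmmmSccccc ⇒ mmmmmcLccccc ⇒ mmmmmcmLccccc ⇒ mmmmmcmmccccc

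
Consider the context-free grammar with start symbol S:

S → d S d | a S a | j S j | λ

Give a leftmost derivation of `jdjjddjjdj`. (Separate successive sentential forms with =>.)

S => jSj => jdSdj => jdjSjdj => jdjjSjjdj => jdjjdSdjjdj => jdjjddjjdj

S => jSj   [S → j S j]
jSj => jdSdj   [S → d S d]
jdSdj => jdjSjdj   [S → j S j]
jdjSjdj => jdjjSjjdj   [S → j S j]
jdjjSjjdj => jdjjdSdjjdj   [S → d S d]
jdjjdSdjjdj => jdjjddjjdj   [S → λ]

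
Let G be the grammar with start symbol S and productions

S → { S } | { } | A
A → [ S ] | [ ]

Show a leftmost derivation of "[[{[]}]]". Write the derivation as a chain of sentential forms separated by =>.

S => A => [S] => [A] => [[S]] => [[{S}]] => [[{A}]] => [[{[]}]]

S => A   [S → A]
A => [S]   [A → [ S ]]
[S] => [A]   [S → A]
[A] => [[S]]   [A → [ S ]]
[[S]] => [[{S}]]   [S → { S }]
[[{S}]] => [[{A}]]   [S → A]
[[{A}]] => [[{[]}]]   [A → [ ]]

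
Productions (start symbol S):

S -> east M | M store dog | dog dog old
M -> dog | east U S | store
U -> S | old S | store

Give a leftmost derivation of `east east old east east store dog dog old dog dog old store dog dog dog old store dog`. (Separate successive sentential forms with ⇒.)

S ⇒ M store dog   [S -> M store dog]
M store dog ⇒ east U S store dog   [M -> east U S]
east U S store dog ⇒ east S S store dog   [U -> S]
east S S store dog ⇒ east M store dog S store dog   [S -> M store dog]
east M store dog S store dog ⇒ east east U S store dog S store dog   [M -> east U S]
east east U S store dog S store dog ⇒ east east old S S store dog S store dog   [U -> old S]
east east old S S store dog S store dog ⇒ east east old east M S store dog S store dog   [S -> east M]
east east old east M S store dog S store dog ⇒ east east old east east U S S store dog S store dog   [M -> east U S]
east east old east east U S S store dog S store dog ⇒ east east old east east store S S store dog S store dog   [U -> store]
east east old east east store S S store dog S store dog ⇒ east east old east east store dog dog old S store dog S store dog   [S -> dog dog old]
east east old east east store dog dog old S store dog S store dog ⇒ east east old east east store dog dog old dog dog old store dog S store dog   [S -> dog dog old]
east east old east east store dog dog old dog dog old store dog S store dog ⇒ east east old east east store dog dog old dog dog old store dog dog dog old store dog   [S -> dog dog old]

S ⇒ M store dog ⇒ east U S store dog ⇒ east S S store dog ⇒ east M store dog S store dog ⇒ east east U S store dog S store dog ⇒ east east old S S store dog S store dog ⇒ east east old east M S store dog S store dog ⇒ east east old east east U S S store dog S store dog ⇒ east east old east east store S S store dog S store dog ⇒ east east old east east store dog dog old S store dog S store dog ⇒ east east old east east store dog dog old dog dog old store dog S store dog ⇒ east east old east east store dog dog old dog dog old store dog dog dog old store dog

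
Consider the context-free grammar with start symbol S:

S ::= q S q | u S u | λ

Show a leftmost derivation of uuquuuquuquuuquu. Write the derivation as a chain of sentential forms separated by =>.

S => uSu   [S ::= u S u]
uSu => uuSuu   [S ::= u S u]
uuSuu => uuqSquu   [S ::= q S q]
uuqSquu => uuquSuquu   [S ::= u S u]
uuquSuquu => uuquuSuuquu   [S ::= u S u]
uuquuSuuquu => uuquuuSuuuquu   [S ::= u S u]
uuquuuSuuuquu => uuquuuqSquuuquu   [S ::= q S q]
uuquuuqSquuuquu => uuquuuquSuquuuquu   [S ::= u S u]
uuquuuquSuquuuquu => uuquuuquuquuuquu   [S ::= λ]

S => uSu => uuSuu => uuqSquu => uuquSuquu => uuquuSuuquu => uuquuuSuuuquu => uuquuuqSquuuquu => uuquuuquSuquuuquu => uuquuuquuquuuquu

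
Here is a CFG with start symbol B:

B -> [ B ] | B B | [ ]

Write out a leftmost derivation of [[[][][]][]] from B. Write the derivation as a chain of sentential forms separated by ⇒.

B ⇒ [B]   [B -> [ B ]]
[B] ⇒ [BB]   [B -> B B]
[BB] ⇒ [[B]B]   [B -> [ B ]]
[[B]B] ⇒ [[BB]B]   [B -> B B]
[[BB]B] ⇒ [[BBB]B]   [B -> B B]
[[BBB]B] ⇒ [[[]BB]B]   [B -> [ ]]
[[[]BB]B] ⇒ [[[][]B]B]   [B -> [ ]]
[[[][]B]B] ⇒ [[[][][]]B]   [B -> [ ]]
[[[][][]]B] ⇒ [[[][][]][]]   [B -> [ ]]

B⇒[B]⇒[BB]⇒[[B]B]⇒[[BB]B]⇒[[BBB]B]⇒[[[]BB]B]⇒[[[][]B]B]⇒[[[][][]]B]⇒[[[][][]][]]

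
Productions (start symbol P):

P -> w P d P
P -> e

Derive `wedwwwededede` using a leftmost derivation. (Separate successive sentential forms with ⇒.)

P ⇒ wPdP ⇒ wedP ⇒ wedwPdP ⇒ wedwwPdPdP ⇒ wedwwwPdPdPdP ⇒ wedwwwedPdPdP ⇒ wedwwwededPdP ⇒ wedwwwedededP ⇒ wedwwwededede

P ⇒ wPdP   [P -> w P d P]
wPdP ⇒ wedP   [P -> e]
wedP ⇒ wedwPdP   [P -> w P d P]
wedwPdP ⇒ wedwwPdPdP   [P -> w P d P]
wedwwPdPdP ⇒ wedwwwPdPdPdP   [P -> w P d P]
wedwwwPdPdPdP ⇒ wedwwwedPdPdP   [P -> e]
wedwwwedPdPdP ⇒ wedwwwededPdP   [P -> e]
wedwwwededPdP ⇒ wedwwwedededP   [P -> e]
wedwwwedededP ⇒ wedwwwededede   [P -> e]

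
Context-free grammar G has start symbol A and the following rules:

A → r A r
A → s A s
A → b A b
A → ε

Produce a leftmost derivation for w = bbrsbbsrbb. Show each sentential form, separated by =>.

A => bAb => bbAbb => bbrArbb => bbrsAsrbb => bbrsbAbsrbb => bbrsbbsrbb

A => bAb   [A → b A b]
bAb => bbAbb   [A → b A b]
bbAbb => bbrArbb   [A → r A r]
bbrArbb => bbrsAsrbb   [A → s A s]
bbrsAsrbb => bbrsbAbsrbb   [A → b A b]
bbrsbAbsrbb => bbrsbbsrbb   [A → ε]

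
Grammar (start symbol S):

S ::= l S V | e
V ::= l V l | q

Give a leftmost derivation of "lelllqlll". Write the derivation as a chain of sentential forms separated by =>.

S => lSV => leV => lelVl => lellVll => lelllVlll => lelllqlll

S => lSV   [S ::= l S V]
lSV => leV   [S ::= e]
leV => lelVl   [V ::= l V l]
lelVl => lellVll   [V ::= l V l]
lellVll => lelllVlll   [V ::= l V l]
lelllVlll => lelllqlll   [V ::= q]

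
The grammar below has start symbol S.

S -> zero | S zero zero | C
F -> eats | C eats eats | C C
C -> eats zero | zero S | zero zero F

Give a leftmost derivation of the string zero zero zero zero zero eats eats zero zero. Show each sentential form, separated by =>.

S => C => zero S => zero S zero zero => zero C zero zero => zero zero zero F zero zero => zero zero zero C eats eats zero zero => zero zero zero zero S eats eats zero zero => zero zero zero zero zero eats eats zero zero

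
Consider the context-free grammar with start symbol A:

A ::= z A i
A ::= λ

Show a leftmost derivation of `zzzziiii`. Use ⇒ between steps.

A⇒zAi⇒zzAii⇒zzzAiii⇒zzzzAiiii⇒zzzziiii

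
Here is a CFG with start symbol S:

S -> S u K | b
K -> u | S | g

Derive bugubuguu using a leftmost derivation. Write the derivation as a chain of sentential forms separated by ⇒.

S ⇒ SuK ⇒ SuKuK ⇒ buKuK ⇒ buguK ⇒ buguS ⇒ buguSuK ⇒ buguSuKuK ⇒ bugubuKuK ⇒ bugubuguK ⇒ bugubuguu

S ⇒ SuK   [S -> S u K]
SuK ⇒ SuKuK   [S -> S u K]
SuKuK ⇒ buKuK   [S -> b]
buKuK ⇒ buguK   [K -> g]
buguK ⇒ buguS   [K -> S]
buguS ⇒ buguSuK   [S -> S u K]
buguSuK ⇒ buguSuKuK   [S -> S u K]
buguSuKuK ⇒ bugubuKuK   [S -> b]
bugubuKuK ⇒ bugubuguK   [K -> g]
bugubuguK ⇒ bugubuguu   [K -> u]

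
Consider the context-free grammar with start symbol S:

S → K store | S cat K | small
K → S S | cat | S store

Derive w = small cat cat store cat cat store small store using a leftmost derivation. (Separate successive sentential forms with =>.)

S => K store => S S store => S cat K S store => small cat K S store => small cat S store S store => small cat S cat K store S store => small cat K store cat K store S store => small cat cat store cat K store S store => small cat cat store cat cat store S store => small cat cat store cat cat store small store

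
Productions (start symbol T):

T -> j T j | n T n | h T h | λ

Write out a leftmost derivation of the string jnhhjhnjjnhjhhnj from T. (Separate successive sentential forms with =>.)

T=>jTj=>jnTnj=>jnhThnj=>jnhhThhnj=>jnhhjTjhhnj=>jnhhjhThjhhnj=>jnhhjhnTnhjhhnj=>jnhhjhnjTjnhjhhnj=>jnhhjhnjjnhjhhnj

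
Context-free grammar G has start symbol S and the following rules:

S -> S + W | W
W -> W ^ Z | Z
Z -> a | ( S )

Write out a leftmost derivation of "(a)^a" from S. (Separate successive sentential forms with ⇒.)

S ⇒ W ⇒ W^Z ⇒ Z^Z ⇒ (S)^Z ⇒ (W)^Z ⇒ (Z)^Z ⇒ (a)^Z ⇒ (a)^a

S ⇒ W   [S -> W]
W ⇒ W^Z   [W -> W ^ Z]
W^Z ⇒ Z^Z   [W -> Z]
Z^Z ⇒ (S)^Z   [Z -> ( S )]
(S)^Z ⇒ (W)^Z   [S -> W]
(W)^Z ⇒ (Z)^Z   [W -> Z]
(Z)^Z ⇒ (a)^Z   [Z -> a]
(a)^Z ⇒ (a)^a   [Z -> a]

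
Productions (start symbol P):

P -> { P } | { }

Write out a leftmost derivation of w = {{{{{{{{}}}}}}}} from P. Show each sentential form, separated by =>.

P => {P} => {{P}} => {{{P}}} => {{{{P}}}} => {{{{{P}}}}} => {{{{{{P}}}}}} => {{{{{{{P}}}}}}} => {{{{{{{{}}}}}}}}

P => {P}   [P -> { P }]
{P} => {{P}}   [P -> { P }]
{{P}} => {{{P}}}   [P -> { P }]
{{{P}}} => {{{{P}}}}   [P -> { P }]
{{{{P}}}} => {{{{{P}}}}}   [P -> { P }]
{{{{{P}}}}} => {{{{{{P}}}}}}   [P -> { P }]
{{{{{{P}}}}}} => {{{{{{{P}}}}}}}   [P -> { P }]
{{{{{{{P}}}}}}} => {{{{{{{{}}}}}}}}   [P -> { }]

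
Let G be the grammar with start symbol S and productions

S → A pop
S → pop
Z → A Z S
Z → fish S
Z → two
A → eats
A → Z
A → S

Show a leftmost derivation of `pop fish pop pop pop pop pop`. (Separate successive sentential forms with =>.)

S => A pop => Z pop => A Z S pop => S Z S pop => pop Z S pop => pop fish S S pop => pop fish A pop S pop => pop fish S pop S pop => pop fish A pop pop S pop => pop fish S pop pop S pop => pop fish pop pop pop S pop => pop fish pop pop pop pop pop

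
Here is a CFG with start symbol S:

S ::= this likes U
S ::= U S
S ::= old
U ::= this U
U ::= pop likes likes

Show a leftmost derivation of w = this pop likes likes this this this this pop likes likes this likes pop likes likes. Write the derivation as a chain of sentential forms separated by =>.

S => U S => this U S => this pop likes likes S => this pop likes likes U S => this pop likes likes this U S => this pop likes likes this this U S => this pop likes likes this this this U S => this pop likes likes this this this this U S => this pop likes likes this this this this pop likes likes S => this pop likes likes this this this this pop likes likes this likes U => this pop likes likes this this this this pop likes likes this likes pop likes likes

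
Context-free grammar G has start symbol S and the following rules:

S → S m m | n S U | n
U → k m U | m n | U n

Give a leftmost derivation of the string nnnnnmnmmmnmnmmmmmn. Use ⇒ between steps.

S ⇒ nSU ⇒ nSmmU ⇒ nSmmmmU ⇒ nnSUmmmmU ⇒ nnnSUUmmmmU ⇒ nnnSmmUUmmmmU ⇒ nnnnSUmmUUmmmmU ⇒ nnnnnUmmUUmmmmU ⇒ nnnnnmnmmUUmmmmU ⇒ nnnnnmnmmmnUmmmmU ⇒ nnnnnmnmmmnmnmmmmU ⇒ nnnnnmnmmmnmnmmmmmn

S ⇒ nSU   [S → n S U]
nSU ⇒ nSmmU   [S → S m m]
nSmmU ⇒ nSmmmmU   [S → S m m]
nSmmmmU ⇒ nnSUmmmmU   [S → n S U]
nnSUmmmmU ⇒ nnnSUUmmmmU   [S → n S U]
nnnSUUmmmmU ⇒ nnnSmmUUmmmmU   [S → S m m]
nnnSmmUUmmmmU ⇒ nnnnSUmmUUmmmmU   [S → n S U]
nnnnSUmmUUmmmmU ⇒ nnnnnUmmUUmmmmU   [S → n]
nnnnnUmmUUmmmmU ⇒ nnnnnmnmmUUmmmmU   [U → m n]
nnnnnmnmmUUmmmmU ⇒ nnnnnmnmmmnUmmmmU   [U → m n]
nnnnnmnmmmnUmmmmU ⇒ nnnnnmnmmmnmnmmmmU   [U → m n]
nnnnnmnmmmnmnmmmmU ⇒ nnnnnmnmmmnmnmmmmmn   [U → m n]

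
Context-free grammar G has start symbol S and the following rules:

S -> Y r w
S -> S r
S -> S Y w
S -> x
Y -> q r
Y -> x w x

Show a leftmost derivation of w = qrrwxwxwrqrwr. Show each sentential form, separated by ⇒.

S ⇒ Sr ⇒ SYwr ⇒ SrYwr ⇒ SYwrYwr ⇒ YrwYwrYwr ⇒ qrrwYwrYwr ⇒ qrrwxwxwrYwr ⇒ qrrwxwxwrqrwr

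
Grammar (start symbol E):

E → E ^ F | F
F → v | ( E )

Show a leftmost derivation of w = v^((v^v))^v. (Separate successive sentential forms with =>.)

E=>E^F=>E^F^F=>F^F^F=>v^F^F=>v^(E)^F=>v^(F)^F=>v^((E))^F=>v^((E^F))^F=>v^((F^F))^F=>v^((v^F))^F=>v^((v^v))^F=>v^((v^v))^v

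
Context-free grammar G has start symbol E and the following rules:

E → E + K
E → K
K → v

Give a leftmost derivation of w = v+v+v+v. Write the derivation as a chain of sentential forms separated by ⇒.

E ⇒ E+K ⇒ E+K+K ⇒ E+K+K+K ⇒ K+K+K+K ⇒ v+K+K+K ⇒ v+v+K+K ⇒ v+v+v+K ⇒ v+v+v+v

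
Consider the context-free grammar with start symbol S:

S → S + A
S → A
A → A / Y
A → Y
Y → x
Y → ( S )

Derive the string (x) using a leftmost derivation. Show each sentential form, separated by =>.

S => A => Y => (S) => (A) => (Y) => (x)

S => A   [S → A]
A => Y   [A → Y]
Y => (S)   [Y → ( S )]
(S) => (A)   [S → A]
(A) => (Y)   [A → Y]
(Y) => (x)   [Y → x]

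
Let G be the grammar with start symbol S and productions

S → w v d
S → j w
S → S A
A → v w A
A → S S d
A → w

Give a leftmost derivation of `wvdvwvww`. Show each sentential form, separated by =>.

S => SA => wvdA => wvdvwA => wvdvwvwA => wvdvwvww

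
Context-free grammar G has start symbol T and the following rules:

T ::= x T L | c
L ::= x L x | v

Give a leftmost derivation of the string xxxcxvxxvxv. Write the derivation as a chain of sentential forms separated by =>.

T => xTL   [T ::= x T L]
xTL => xxTLL   [T ::= x T L]
xxTLL => xxxTLLL   [T ::= x T L]
xxxTLLL => xxxcLLL   [T ::= c]
xxxcLLL => xxxcxLxLL   [L ::= x L x]
xxxcxLxLL => xxxcxvxLL   [L ::= v]
xxxcxvxLL => xxxcxvxxLxL   [L ::= x L x]
xxxcxvxxLxL => xxxcxvxxvxL   [L ::= v]
xxxcxvxxvxL => xxxcxvxxvxv   [L ::= v]

T => xTL => xxTLL => xxxTLLL => xxxcLLL => xxxcxLxLL => xxxcxvxLL => xxxcxvxxLxL => xxxcxvxxvxL => xxxcxvxxvxv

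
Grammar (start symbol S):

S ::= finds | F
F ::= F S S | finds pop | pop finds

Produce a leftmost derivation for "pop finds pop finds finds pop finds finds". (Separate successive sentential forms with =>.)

S => F => F S S => pop finds S S => pop finds F S => pop finds F S S S => pop finds pop finds S S S => pop finds pop finds F S S => pop finds pop finds finds pop S S => pop finds pop finds finds pop finds S => pop finds pop finds finds pop finds finds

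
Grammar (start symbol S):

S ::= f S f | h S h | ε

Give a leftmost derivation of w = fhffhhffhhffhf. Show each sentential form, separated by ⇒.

S ⇒ fSf   [S ::= f S f]
fSf ⇒ fhShf   [S ::= h S h]
fhShf ⇒ fhfSfhf   [S ::= f S f]
fhfSfhf ⇒ fhffSffhf   [S ::= f S f]
fhffSffhf ⇒ fhffhShffhf   [S ::= h S h]
fhffhShffhf ⇒ fhffhhShhffhf   [S ::= h S h]
fhffhhShhffhf ⇒ fhffhhfSfhhffhf   [S ::= f S f]
fhffhhfSfhhffhf ⇒ fhffhhffhhffhf   [S ::= ε]

S⇒fSf⇒fhShf⇒fhfSfhf⇒fhffSffhf⇒fhffhShffhf⇒fhffhhShhffhf⇒fhffhhfSfhhffhf⇒fhffhhffhhffhf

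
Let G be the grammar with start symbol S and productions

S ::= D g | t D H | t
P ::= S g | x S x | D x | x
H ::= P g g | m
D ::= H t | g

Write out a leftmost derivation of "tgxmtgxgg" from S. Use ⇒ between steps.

S ⇒ tDH ⇒ tgH ⇒ tgPgg ⇒ tgxSxgg ⇒ tgxDgxgg ⇒ tgxHtgxgg ⇒ tgxmtgxgg

S ⇒ tDH   [S ::= t D H]
tDH ⇒ tgH   [D ::= g]
tgH ⇒ tgPgg   [H ::= P g g]
tgPgg ⇒ tgxSxgg   [P ::= x S x]
tgxSxgg ⇒ tgxDgxgg   [S ::= D g]
tgxDgxgg ⇒ tgxHtgxgg   [D ::= H t]
tgxHtgxgg ⇒ tgxmtgxgg   [H ::= m]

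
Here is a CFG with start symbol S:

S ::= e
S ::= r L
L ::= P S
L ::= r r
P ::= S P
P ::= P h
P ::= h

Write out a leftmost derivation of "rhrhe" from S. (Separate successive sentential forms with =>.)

S => rL   [S ::= r L]
rL => rPS   [L ::= P S]
rPS => rhS   [P ::= h]
rhS => rhrL   [S ::= r L]
rhrL => rhrPS   [L ::= P S]
rhrPS => rhrhS   [P ::= h]
rhrhS => rhrhe   [S ::= e]

S=>rL=>rPS=>rhS=>rhrL=>rhrPS=>rhrhS=>rhrhe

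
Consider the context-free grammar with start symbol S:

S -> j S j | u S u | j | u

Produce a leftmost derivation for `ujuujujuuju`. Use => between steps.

S => uSu => ujSju => ujuSuju => ujuuSuuju => ujuujSjuuju => ujuujujuuju

S => uSu   [S -> u S u]
uSu => ujSju   [S -> j S j]
ujSju => ujuSuju   [S -> u S u]
ujuSuju => ujuuSuuju   [S -> u S u]
ujuuSuuju => ujuujSjuuju   [S -> j S j]
ujuujSjuuju => ujuujujuuju   [S -> u]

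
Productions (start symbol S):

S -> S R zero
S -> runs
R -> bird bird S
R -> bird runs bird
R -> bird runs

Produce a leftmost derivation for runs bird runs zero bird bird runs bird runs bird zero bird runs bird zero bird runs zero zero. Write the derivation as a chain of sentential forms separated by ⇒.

S ⇒ S R zero   [S -> S R zero]
S R zero ⇒ S R zero R zero   [S -> S R zero]
S R zero R zero ⇒ runs R zero R zero   [S -> runs]
runs R zero R zero ⇒ runs bird runs zero R zero   [R -> bird runs]
runs bird runs zero R zero ⇒ runs bird runs zero bird bird S zero   [R -> bird bird S]
runs bird runs zero bird bird S zero ⇒ runs bird runs zero bird bird S R zero zero   [S -> S R zero]
runs bird runs zero bird bird S R zero zero ⇒ runs bird runs zero bird bird S R zero R zero zero   [S -> S R zero]
runs bird runs zero bird bird S R zero R zero zero ⇒ runs bird runs zero bird bird S R zero R zero R zero zero   [S -> S R zero]
runs bird runs zero bird bird S R zero R zero R zero zero ⇒ runs bird runs zero bird bird runs R zero R zero R zero zero   [S -> runs]
runs bird runs zero bird bird runs R zero R zero R zero zero ⇒ runs bird runs zero bird bird runs bird runs bird zero R zero R zero zero   [R -> bird runs bird]
runs bird runs zero bird bird runs bird runs bird zero R zero R zero zero ⇒ runs bird runs zero bird bird runs bird runs bird zero bird runs bird zero R zero zero   [R -> bird runs bird]
runs bird runs zero bird bird runs bird runs bird zero bird runs bird zero R zero zero ⇒ runs bird runs zero bird bird runs bird runs bird zero bird runs bird zero bird runs zero zero   [R -> bird runs]

S ⇒ S R zero ⇒ S R zero R zero ⇒ runs R zero R zero ⇒ runs bird runs zero R zero ⇒ runs bird runs zero bird bird S zero ⇒ runs bird runs zero bird bird S R zero zero ⇒ runs bird runs zero bird bird S R zero R zero zero ⇒ runs bird runs zero bird bird S R zero R zero R zero zero ⇒ runs bird runs zero bird bird runs R zero R zero R zero zero ⇒ runs bird runs zero bird bird runs bird runs bird zero R zero R zero zero ⇒ runs bird runs zero bird bird runs bird runs bird zero bird runs bird zero R zero zero ⇒ runs bird runs zero bird bird runs bird runs bird zero bird runs bird zero bird runs zero zero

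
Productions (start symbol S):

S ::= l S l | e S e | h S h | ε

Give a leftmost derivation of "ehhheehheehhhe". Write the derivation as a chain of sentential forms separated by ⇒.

S ⇒ eSe   [S ::= e S e]
eSe ⇒ ehShe   [S ::= h S h]
ehShe ⇒ ehhShhe   [S ::= h S h]
ehhShhe ⇒ ehhhShhhe   [S ::= h S h]
ehhhShhhe ⇒ ehhheSehhhe   [S ::= e S e]
ehhheSehhhe ⇒ ehhheeSeehhhe   [S ::= e S e]
ehhheeSeehhhe ⇒ ehhheehSheehhhe   [S ::= h S h]
ehhheehSheehhhe ⇒ ehhheehheehhhe   [S ::= ε]

S⇒eSe⇒ehShe⇒ehhShhe⇒ehhhShhhe⇒ehhheSehhhe⇒ehhheeSeehhhe⇒ehhheehSheehhhe⇒ehhheehheehhhe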